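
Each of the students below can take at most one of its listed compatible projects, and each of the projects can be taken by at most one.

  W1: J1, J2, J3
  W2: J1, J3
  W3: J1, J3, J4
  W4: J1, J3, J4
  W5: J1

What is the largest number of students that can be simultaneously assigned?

4

Unit-capacity flow: source→left, listed edges, right→sink; max matching = max flow.
Augmenting path W1→J1 (+1); matched 1.
Augmenting path W2→J3 (+1); matched 2.
Augmenting path W3→J4 (+1); matched 3.
Augmenting path W4→J1→W1→J2 (+1); matched 4.
No augmenting path remains; maximum matching = 4.
König certificate: {W1, J1, J3, J4} is a vertex cover of size 4 (every listed pair touches it), so no matching can be larger.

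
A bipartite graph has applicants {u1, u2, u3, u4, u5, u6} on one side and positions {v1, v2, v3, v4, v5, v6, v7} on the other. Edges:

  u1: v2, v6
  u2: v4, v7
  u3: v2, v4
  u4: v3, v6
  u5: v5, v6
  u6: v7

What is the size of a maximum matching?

6

Unit-capacity flow: source→left, listed edges, right→sink; max matching = max flow.
Augmenting path u1→v2 (+1); matched 1.
Augmenting path u2→v4 (+1); matched 2.
Augmenting path u4→v3 (+1); matched 3.
Augmenting path u5→v5 (+1); matched 4.
Augmenting path u6→v7 (+1); matched 5.
Augmenting path u3→v2→u1→v6 (+1); matched 6.
No augmenting path remains; maximum matching = 6.
König certificate: {u1, u2, u3, u4, u5, u6} is a vertex cover of size 6 (every listed pair touches it), so no matching can be larger.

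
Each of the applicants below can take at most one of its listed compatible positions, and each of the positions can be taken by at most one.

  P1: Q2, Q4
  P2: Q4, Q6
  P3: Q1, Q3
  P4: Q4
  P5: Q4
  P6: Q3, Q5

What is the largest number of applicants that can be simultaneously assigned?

5

Unit-capacity flow: source→left, listed edges, right→sink; max matching = max flow.
Augmenting path P1→Q2 (+1); matched 1.
Augmenting path P2→Q4 (+1); matched 2.
Augmenting path P3→Q1 (+1); matched 3.
Augmenting path P6→Q3 (+1); matched 4.
Augmenting path P4→Q4→P2→Q6 (+1); matched 5.
No augmenting path remains; maximum matching = 5.
König certificate: {P1, P2, P3, P6, Q4} is a vertex cover of size 5 (every listed pair touches it), so no matching can be larger.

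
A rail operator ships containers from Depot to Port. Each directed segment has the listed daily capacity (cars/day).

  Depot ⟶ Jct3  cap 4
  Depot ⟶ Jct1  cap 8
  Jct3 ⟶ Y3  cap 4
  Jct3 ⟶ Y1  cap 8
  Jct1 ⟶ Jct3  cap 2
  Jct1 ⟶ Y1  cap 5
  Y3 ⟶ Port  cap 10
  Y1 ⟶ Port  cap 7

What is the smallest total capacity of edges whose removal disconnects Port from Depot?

11

Augment Depot→Jct3→Y3→Port: bottleneck 4, flow now 4.
Augment Depot→Jct1→Y1→Port: bottleneck 5, flow now 9.
Augment Depot→Jct1→Jct3→Y1→Port: bottleneck 2, flow now 11.
No augmenting path remains; maximum flow = 11.
By max-flow min-cut, the minimum cut capacity equals the max flow.
In the residual graph, reachable from Depot: {Depot, Jct1}.
Min-cut edges: Depot→Jct3 (4), Jct1→Jct3 (2), Jct1→Y1 (5); capacity 4 + 2 + 5 = 11.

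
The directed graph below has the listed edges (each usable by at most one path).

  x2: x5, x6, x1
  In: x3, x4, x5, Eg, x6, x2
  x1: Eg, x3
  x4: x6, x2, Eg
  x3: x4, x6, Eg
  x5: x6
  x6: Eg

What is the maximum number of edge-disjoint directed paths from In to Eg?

5

Assign every edge capacity 1; by Menger, the answer equals the max flow.
Path In→Eg (+1); total 1.
Path In→x3→Eg (+1); total 2.
Path In→x4→Eg (+1); total 3.
Path In→x6→Eg (+1); total 4.
Path In→x2→x1→Eg (+1); total 5.
No residual In→Eg path; max flow = 5.
Certifying cut of size 5: {In→Eg, In→x2, In→x3, In→x4, x6→Eg}.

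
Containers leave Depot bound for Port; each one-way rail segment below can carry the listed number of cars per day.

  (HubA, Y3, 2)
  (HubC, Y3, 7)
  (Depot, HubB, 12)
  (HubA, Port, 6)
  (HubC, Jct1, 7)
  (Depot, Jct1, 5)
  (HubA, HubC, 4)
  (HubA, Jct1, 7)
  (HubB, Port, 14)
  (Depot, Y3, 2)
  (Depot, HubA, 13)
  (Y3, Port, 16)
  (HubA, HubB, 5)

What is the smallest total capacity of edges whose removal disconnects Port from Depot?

27

Augment Depot→HubA→Port: bottleneck 6, flow now 6.
Augment Depot→Y3→Port: bottleneck 2, flow now 8.
Augment Depot→HubB→Port: bottleneck 12, flow now 20.
Augment Depot→HubA→Y3→Port: bottleneck 2, flow now 22.
Augment Depot→HubA→HubB→Port: bottleneck 2, flow now 24.
Augment Depot→HubA→HubC→Y3→Port: bottleneck 3, flow now 27.
No augmenting path remains; maximum flow = 27.
By max-flow min-cut, the minimum cut capacity equals the max flow.
In the residual graph, reachable from Depot: {Depot, Jct1}.
Min-cut edges: Depot→HubA (13), Depot→Y3 (2), Depot→HubB (12); capacity 13 + 2 + 12 = 27.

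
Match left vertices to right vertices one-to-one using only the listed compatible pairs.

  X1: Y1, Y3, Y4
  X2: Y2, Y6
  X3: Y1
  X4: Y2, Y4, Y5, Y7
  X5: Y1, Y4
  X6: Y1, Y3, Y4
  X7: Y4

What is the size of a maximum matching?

5

Unit-capacity flow: source→left, listed edges, right→sink; max matching = max flow.
Augmenting path X1→Y1 (+1); matched 1.
Augmenting path X2→Y2 (+1); matched 2.
Augmenting path X4→Y4 (+1); matched 3.
Augmenting path X6→Y3 (+1); matched 4.
Augmenting path X5→Y4→X4→Y5 (+1); matched 5.
No augmenting path remains; maximum matching = 5.
König certificate: {X2, X4, Y1, Y3, Y4} is a vertex cover of size 5 (every listed pair touches it), so no matching can be larger.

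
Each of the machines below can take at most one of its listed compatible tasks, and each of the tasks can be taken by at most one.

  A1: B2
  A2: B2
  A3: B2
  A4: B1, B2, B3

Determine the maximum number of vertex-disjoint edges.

2

Unit-capacity flow: source→left, listed edges, right→sink; max matching = max flow.
Augmenting path A1→B2 (+1); matched 1.
Augmenting path A4→B1 (+1); matched 2.
No augmenting path remains; maximum matching = 2.
König certificate: {A4, B2} is a vertex cover of size 2 (every listed pair touches it), so no matching can be larger.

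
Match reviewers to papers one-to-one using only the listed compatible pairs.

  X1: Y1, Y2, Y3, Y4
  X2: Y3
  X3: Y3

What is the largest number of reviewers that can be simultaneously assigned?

Unit-capacity flow: source→left, listed edges, right→sink; max matching = max flow.
Augmenting path X1→Y1 (+1); matched 1.
Augmenting path X2→Y3 (+1); matched 2.
No augmenting path remains; maximum matching = 2.
König certificate: {X1, Y3} is a vertex cover of size 2 (every listed pair touches it), so no matching can be larger.

2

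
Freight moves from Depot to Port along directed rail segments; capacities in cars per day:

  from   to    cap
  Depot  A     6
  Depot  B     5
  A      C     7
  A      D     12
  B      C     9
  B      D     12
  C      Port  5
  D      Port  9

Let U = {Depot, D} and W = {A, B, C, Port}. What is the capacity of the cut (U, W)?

Edges leaving {Depot, D}: Depot→A (6), Depot→B (5), D→Port (9).
Cut capacity = 6 + 5 + 9 = 20.

20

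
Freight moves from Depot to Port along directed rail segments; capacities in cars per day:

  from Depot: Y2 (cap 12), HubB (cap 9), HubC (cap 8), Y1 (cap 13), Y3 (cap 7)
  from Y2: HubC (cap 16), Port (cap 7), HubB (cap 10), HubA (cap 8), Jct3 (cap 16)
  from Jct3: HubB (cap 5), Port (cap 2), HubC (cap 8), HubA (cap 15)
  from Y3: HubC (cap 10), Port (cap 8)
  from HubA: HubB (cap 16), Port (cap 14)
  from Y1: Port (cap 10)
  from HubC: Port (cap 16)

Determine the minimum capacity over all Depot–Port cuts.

37

Augment Depot→Y2→Port: bottleneck 7, flow now 7.
Augment Depot→Y3→Port: bottleneck 7, flow now 14.
Augment Depot→Y1→Port: bottleneck 10, flow now 24.
Augment Depot→HubC→Port: bottleneck 8, flow now 32.
Augment Depot→Y2→Jct3→Port: bottleneck 2, flow now 34.
Augment Depot→Y2→HubA→Port: bottleneck 3, flow now 37.
No augmenting path remains; maximum flow = 37.
By max-flow min-cut, the minimum cut capacity equals the max flow.
In the residual graph, reachable from Depot: {Depot, Y1, HubB}.
Min-cut edges: Depot→Y2 (12), Depot→Y3 (7), Depot→HubC (8), Y1→Port (10); capacity 12 + 7 + 8 + 10 = 37.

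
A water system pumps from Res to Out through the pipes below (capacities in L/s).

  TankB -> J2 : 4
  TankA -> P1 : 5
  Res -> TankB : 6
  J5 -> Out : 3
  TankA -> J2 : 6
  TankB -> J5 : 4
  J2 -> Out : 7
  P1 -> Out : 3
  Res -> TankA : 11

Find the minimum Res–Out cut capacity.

13

Augment Res→TankA→P1→Out: bottleneck 3, flow now 3.
Augment Res→TankA→J2→Out: bottleneck 6, flow now 9.
Augment Res→TankB→J2→Out: bottleneck 1, flow now 10.
Augment Res→TankB→J5→Out: bottleneck 3, flow now 13.
No augmenting path remains; maximum flow = 13.
By max-flow min-cut, the minimum cut capacity equals the max flow.
In the residual graph, reachable from Res: {Res, TankA, TankB, P1, J2, J5}.
Min-cut edges: P1→Out (3), J2→Out (7), J5→Out (3); capacity 3 + 7 + 3 = 13.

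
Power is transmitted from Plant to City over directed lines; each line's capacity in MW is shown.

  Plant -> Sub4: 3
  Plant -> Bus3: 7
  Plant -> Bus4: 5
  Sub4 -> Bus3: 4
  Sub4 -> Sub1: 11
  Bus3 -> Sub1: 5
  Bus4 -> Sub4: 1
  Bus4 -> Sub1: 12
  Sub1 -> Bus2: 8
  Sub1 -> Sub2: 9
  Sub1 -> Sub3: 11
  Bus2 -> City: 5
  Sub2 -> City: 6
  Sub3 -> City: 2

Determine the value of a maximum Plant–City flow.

Augment Plant→Sub4→Sub1→Bus2→City: bottleneck 3, flow now 3.
Augment Plant→Bus3→Sub1→Bus2→City: bottleneck 2, flow now 5.
Augment Plant→Bus3→Sub1→Sub2→City: bottleneck 3, flow now 8.
Augment Plant→Bus4→Sub1→Sub2→City: bottleneck 3, flow now 11.
Augment Plant→Bus4→Sub1→Sub3→City: bottleneck 2, flow now 13.
No augmenting path remains; maximum flow = 13.
In the residual graph, reachable from Plant: {Plant, Bus3}.
Min-cut edges: Plant→Sub4 (3), Plant→Bus4 (5), Bus3→Sub1 (5); capacity 3 + 5 + 5 = 13.
This cut is saturated, so no flow can exceed 13.

13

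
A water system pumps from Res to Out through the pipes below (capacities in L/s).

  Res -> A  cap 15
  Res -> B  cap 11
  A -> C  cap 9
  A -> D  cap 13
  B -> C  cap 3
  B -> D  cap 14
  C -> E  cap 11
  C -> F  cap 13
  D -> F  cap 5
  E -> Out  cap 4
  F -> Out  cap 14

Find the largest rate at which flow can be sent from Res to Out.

Augment Res→A→C→E→Out: bottleneck 4, flow now 4.
Augment Res→A→C→F→Out: bottleneck 5, flow now 9.
Augment Res→A→D→F→Out: bottleneck 5, flow now 14.
Augment Res→B→C→F→Out: bottleneck 3, flow now 17.
No augmenting path remains; maximum flow = 17.
In the residual graph, reachable from Res: {Res, A, B, D}.
Min-cut edges: A→C (9), B→C (3), D→F (5); capacity 9 + 3 + 5 = 17.
This cut is saturated, so no flow can exceed 17.

17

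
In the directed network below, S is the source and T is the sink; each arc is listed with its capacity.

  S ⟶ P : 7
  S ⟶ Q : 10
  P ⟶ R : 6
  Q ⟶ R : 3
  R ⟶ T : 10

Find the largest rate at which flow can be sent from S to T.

9

Augment S→P→R→T: bottleneck 6, flow now 6.
Augment S→Q→R→T: bottleneck 3, flow now 9.
No augmenting path remains; maximum flow = 9.
In the residual graph, reachable from S: {S, P, Q}.
Min-cut edges: P→R (6), Q→R (3); capacity 6 + 3 = 9.
This cut is saturated, so no flow can exceed 9.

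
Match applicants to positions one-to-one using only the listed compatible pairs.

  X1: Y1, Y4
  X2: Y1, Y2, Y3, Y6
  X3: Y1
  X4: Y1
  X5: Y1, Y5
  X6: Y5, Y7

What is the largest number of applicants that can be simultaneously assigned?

Unit-capacity flow: source→left, listed edges, right→sink; max matching = max flow.
Augmenting path X1→Y1 (+1); matched 1.
Augmenting path X2→Y2 (+1); matched 2.
Augmenting path X5→Y5 (+1); matched 3.
Augmenting path X6→Y7 (+1); matched 4.
Augmenting path X3→Y1→X1→Y4 (+1); matched 5.
No augmenting path remains; maximum matching = 5.
König certificate: {X1, X2, X5, X6, Y1} is a vertex cover of size 5 (every listed pair touches it), so no matching can be larger.

5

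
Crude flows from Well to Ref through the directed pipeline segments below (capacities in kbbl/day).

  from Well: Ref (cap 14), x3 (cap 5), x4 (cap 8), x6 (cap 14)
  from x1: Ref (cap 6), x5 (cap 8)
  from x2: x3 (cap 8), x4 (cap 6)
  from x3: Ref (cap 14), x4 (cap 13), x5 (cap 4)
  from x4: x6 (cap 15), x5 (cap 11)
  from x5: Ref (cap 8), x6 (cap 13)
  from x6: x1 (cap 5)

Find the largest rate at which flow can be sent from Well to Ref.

32

Augment Well→Ref: bottleneck 14, flow now 14.
Augment Well→x3→Ref: bottleneck 5, flow now 19.
Augment Well→x4→x5→Ref: bottleneck 8, flow now 27.
Augment Well→x6→x1→Ref: bottleneck 5, flow now 32.
No augmenting path remains; maximum flow = 32.
In the residual graph, reachable from Well: {Well, x6}.
Min-cut edges: Well→x3 (5), Well→x4 (8), Well→Ref (14), x6→x1 (5); capacity 5 + 8 + 14 + 5 = 32.
This cut is saturated, so no flow can exceed 32.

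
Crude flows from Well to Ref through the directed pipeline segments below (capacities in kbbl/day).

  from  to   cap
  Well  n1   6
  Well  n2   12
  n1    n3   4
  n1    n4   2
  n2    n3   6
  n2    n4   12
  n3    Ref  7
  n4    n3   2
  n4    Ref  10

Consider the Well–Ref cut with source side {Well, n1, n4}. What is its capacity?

28

Edges leaving {Well, n1, n4}: Well→n2 (12), n1→n3 (4), n4→n3 (2), n4→Ref (10).
Cut capacity = 12 + 4 + 2 + 10 = 28.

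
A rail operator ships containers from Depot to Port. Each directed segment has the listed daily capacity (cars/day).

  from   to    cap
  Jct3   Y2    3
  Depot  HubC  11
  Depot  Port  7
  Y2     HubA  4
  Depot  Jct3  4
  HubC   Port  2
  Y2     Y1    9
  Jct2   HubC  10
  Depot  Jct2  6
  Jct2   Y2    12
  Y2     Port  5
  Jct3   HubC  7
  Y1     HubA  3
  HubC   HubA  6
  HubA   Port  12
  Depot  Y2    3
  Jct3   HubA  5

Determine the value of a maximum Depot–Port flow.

26

Augment Depot→Port: bottleneck 7, flow now 7.
Augment Depot→HubC→Port: bottleneck 2, flow now 9.
Augment Depot→Y2→Port: bottleneck 3, flow now 12.
Augment Depot→Jct3→Y2→Port: bottleneck 2, flow now 14.
Augment Depot→Jct3→HubA→Port: bottleneck 2, flow now 16.
Augment Depot→HubC→HubA→Port: bottleneck 6, flow now 22.
Augment Depot→Jct2→Y2→HubA→Port: bottleneck 4, flow now 26.
No augmenting path remains; maximum flow = 26.
In the residual graph, reachable from Depot: {Depot, Jct3, Jct2, HubC, Y2, Y1, HubA}.
Min-cut edges: Depot→Port (7), HubC→Port (2), Y2→Port (5), HubA→Port (12); capacity 7 + 2 + 5 + 12 = 26.
This cut is saturated, so no flow can exceed 26.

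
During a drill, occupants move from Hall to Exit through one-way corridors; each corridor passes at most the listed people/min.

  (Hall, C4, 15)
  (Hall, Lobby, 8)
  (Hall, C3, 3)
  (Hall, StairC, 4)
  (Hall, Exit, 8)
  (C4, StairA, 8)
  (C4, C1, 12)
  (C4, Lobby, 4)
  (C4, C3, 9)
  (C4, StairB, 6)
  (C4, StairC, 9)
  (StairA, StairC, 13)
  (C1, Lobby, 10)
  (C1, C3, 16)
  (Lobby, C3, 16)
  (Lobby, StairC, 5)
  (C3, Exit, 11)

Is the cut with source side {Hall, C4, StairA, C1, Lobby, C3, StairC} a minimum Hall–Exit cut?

No — its capacity is 25, but the minimum cut has capacity 19.

Given cut capacity: 8 + 6 + 11 = 25.
Augment Hall→Exit: bottleneck 8, flow now 8.
Augment Hall→C3→Exit: bottleneck 3, flow now 11.
Augment Hall→C4→C3→Exit: bottleneck 8, flow now 19.
No augmenting path remains; maximum flow = 19.
In the residual graph, reachable from Hall: {Hall, C4, StairA, C1, Lobby, C3, StairB, StairC}.
Min-cut edges: Hall→Exit (8), C3→Exit (11); capacity 8 + 11 = 19.
Cut capacity 25 exceeds the max flow 19, so it is not minimum.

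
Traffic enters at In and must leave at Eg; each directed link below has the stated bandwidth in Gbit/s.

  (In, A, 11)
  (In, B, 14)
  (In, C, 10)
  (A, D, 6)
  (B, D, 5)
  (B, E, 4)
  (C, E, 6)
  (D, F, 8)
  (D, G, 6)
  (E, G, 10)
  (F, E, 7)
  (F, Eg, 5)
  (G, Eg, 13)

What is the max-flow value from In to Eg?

18

Augment In→A→D→F→Eg: bottleneck 5, flow now 5.
Augment In→A→D→G→Eg: bottleneck 1, flow now 6.
Augment In→B→D→G→Eg: bottleneck 5, flow now 11.
Augment In→B→E→G→Eg: bottleneck 4, flow now 15.
Augment In→C→E→G→Eg: bottleneck 3, flow now 18.
No augmenting path remains; maximum flow = 18.
In the residual graph, reachable from In: {In, A, B, C, D, E, F, G}.
Min-cut edges: F→Eg (5), G→Eg (13); capacity 5 + 13 = 18.
This cut is saturated, so no flow can exceed 18.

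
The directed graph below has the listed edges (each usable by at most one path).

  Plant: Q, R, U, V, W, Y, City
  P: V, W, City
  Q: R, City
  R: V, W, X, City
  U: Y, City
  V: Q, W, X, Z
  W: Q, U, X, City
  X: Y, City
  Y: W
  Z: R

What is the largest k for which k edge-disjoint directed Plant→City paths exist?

Assign every edge capacity 1; by Menger, the answer equals the max flow.
Path Plant→City (+1); total 1.
Path Plant→Q→City (+1); total 2.
Path Plant→R→City (+1); total 3.
Path Plant→U→City (+1); total 4.
Path Plant→W→City (+1); total 5.
Path Plant→V→X→City (+1); total 6.
No residual Plant→City path; max flow = 6.
Certifying cut of size 6: {Plant→City, Q→City, R→City, U→City, W→City, X→City}.

6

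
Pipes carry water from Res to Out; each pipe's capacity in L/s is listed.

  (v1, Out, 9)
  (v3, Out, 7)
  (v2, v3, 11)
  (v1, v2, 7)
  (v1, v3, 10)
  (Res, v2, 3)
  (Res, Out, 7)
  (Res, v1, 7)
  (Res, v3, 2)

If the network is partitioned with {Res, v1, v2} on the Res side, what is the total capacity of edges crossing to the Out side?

39

Edges leaving {Res, v1, v2}: Res→v3 (2), Res→Out (7), v1→v3 (10), v1→Out (9), v2→v3 (11).
Cut capacity = 2 + 7 + 10 + 9 + 11 = 39.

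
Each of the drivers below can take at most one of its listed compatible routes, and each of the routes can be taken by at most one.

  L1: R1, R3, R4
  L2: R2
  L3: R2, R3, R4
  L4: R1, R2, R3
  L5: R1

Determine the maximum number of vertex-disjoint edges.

4

Unit-capacity flow: source→left, listed edges, right→sink; max matching = max flow.
Augmenting path L1→R1 (+1); matched 1.
Augmenting path L2→R2 (+1); matched 2.
Augmenting path L3→R3 (+1); matched 3.
Augmenting path L4→R1→L1→R4 (+1); matched 4.
No augmenting path remains; maximum matching = 4.
König certificate: {R1, R2, R3, R4} is a vertex cover of size 4 (every listed pair touches it), so no matching can be larger.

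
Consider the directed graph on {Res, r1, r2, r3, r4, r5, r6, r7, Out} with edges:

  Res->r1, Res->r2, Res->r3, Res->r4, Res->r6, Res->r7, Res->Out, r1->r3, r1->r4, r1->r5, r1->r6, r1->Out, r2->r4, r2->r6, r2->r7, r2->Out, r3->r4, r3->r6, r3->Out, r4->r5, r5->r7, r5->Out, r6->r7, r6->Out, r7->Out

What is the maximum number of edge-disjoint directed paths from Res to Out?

Assign every edge capacity 1; by Menger, the answer equals the max flow.
Path Res→Out (+1); total 1.
Path Res→r1→Out (+1); total 2.
Path Res→r2→Out (+1); total 3.
Path Res→r3→Out (+1); total 4.
Path Res→r6→Out (+1); total 5.
Path Res→r7→Out (+1); total 6.
Path Res→r4→r5→Out (+1); total 7.
No residual Res→Out path; max flow = 7.
Certifying cut of size 7: {Res→Out, Res→r1, Res→r2, Res→r3, Res→r4, Res→r6, Res→r7}.

7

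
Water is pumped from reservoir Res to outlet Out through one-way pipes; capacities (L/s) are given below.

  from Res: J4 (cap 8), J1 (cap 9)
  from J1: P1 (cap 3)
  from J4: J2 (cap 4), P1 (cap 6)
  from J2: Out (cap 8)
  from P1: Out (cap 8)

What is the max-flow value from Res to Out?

Augment Res→J1→P1→Out: bottleneck 3, flow now 3.
Augment Res→J4→J2→Out: bottleneck 4, flow now 7.
Augment Res→J4→P1→Out: bottleneck 4, flow now 11.
No augmenting path remains; maximum flow = 11.
In the residual graph, reachable from Res: {Res, J1}.
Min-cut edges: Res→J4 (8), J1→P1 (3); capacity 8 + 3 = 11.
This cut is saturated, so no flow can exceed 11.

11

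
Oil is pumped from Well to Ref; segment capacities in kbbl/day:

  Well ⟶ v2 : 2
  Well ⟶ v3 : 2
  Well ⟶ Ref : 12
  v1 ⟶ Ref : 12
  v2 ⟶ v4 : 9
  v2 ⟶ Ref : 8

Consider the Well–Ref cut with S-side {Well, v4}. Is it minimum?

Given cut capacity: 2 + 2 + 12 = 16.
Augment Well→Ref: bottleneck 12, flow now 12.
Augment Well→v2→Ref: bottleneck 2, flow now 14.
No augmenting path remains; maximum flow = 14.
In the residual graph, reachable from Well: {Well, v3}.
Min-cut edges: Well→v2 (2), Well→Ref (12); capacity 2 + 12 = 14.
Cut capacity 16 exceeds the max flow 14, so it is not minimum.

No — its capacity is 16, but the minimum cut has capacity 14.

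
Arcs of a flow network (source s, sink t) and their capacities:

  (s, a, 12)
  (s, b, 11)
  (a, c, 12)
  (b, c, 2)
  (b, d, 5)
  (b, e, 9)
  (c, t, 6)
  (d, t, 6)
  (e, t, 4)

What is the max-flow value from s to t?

Augment s→a→c→t: bottleneck 6, flow now 6.
Augment s→b→d→t: bottleneck 5, flow now 11.
Augment s→b→e→t: bottleneck 4, flow now 15.
No augmenting path remains; maximum flow = 15.
In the residual graph, reachable from s: {s, a, b, c, e}.
Min-cut edges: b→d (5), c→t (6), e→t (4); capacity 5 + 6 + 4 = 15.
This cut is saturated, so no flow can exceed 15.

15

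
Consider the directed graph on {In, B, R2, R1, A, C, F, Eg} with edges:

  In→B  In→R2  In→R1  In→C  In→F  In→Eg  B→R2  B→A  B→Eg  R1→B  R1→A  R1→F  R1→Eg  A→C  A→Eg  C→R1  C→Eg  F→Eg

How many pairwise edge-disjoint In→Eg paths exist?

Assign every edge capacity 1; by Menger, the answer equals the max flow.
Path In→Eg (+1); total 1.
Path In→B→Eg (+1); total 2.
Path In→R1→Eg (+1); total 3.
Path In→C→Eg (+1); total 4.
Path In→F→Eg (+1); total 5.
No residual In→Eg path; max flow = 5.
Certifying cut of size 5: {In→B, In→C, In→Eg, In→F, In→R1}.

5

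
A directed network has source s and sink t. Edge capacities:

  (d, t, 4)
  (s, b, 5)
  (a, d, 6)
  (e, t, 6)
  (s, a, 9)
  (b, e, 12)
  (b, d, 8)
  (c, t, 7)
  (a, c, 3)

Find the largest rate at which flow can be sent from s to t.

12

Augment s→a→c→t: bottleneck 3, flow now 3.
Augment s→a→d→t: bottleneck 4, flow now 7.
Augment s→b→e→t: bottleneck 5, flow now 12.
No augmenting path remains; maximum flow = 12.
In the residual graph, reachable from s: {s, a, d}.
Min-cut edges: s→b (5), a→c (3), d→t (4); capacity 5 + 3 + 4 = 12.
This cut is saturated, so no flow can exceed 12.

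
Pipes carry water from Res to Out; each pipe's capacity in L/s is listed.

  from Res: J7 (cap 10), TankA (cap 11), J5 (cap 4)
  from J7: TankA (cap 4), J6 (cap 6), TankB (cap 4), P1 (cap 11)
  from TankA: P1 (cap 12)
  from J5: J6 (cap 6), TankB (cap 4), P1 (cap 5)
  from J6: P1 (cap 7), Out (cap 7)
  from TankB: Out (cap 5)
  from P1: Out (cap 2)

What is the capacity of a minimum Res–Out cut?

14

Augment Res→J7→J6→Out: bottleneck 6, flow now 6.
Augment Res→J7→TankB→Out: bottleneck 4, flow now 10.
Augment Res→TankA→P1→Out: bottleneck 2, flow now 12.
Augment Res→J5→J6→Out: bottleneck 1, flow now 13.
Augment Res→J5→TankB→Out: bottleneck 1, flow now 14.
No augmenting path remains; maximum flow = 14.
By max-flow min-cut, the minimum cut capacity equals the max flow.
In the residual graph, reachable from Res: {Res, J7, TankA, J5, J6, TankB, P1}.
Min-cut edges: J6→Out (7), TankB→Out (5), P1→Out (2); capacity 7 + 5 + 2 = 14.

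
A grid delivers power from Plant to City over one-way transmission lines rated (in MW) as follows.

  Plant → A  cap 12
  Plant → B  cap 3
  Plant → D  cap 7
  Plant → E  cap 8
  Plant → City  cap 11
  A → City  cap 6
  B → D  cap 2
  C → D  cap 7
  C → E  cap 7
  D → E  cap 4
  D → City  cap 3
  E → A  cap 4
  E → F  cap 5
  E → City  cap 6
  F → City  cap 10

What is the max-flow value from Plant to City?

Augment Plant→City: bottleneck 11, flow now 11.
Augment Plant→A→City: bottleneck 6, flow now 17.
Augment Plant→D→City: bottleneck 3, flow now 20.
Augment Plant→E→City: bottleneck 6, flow now 26.
Augment Plant→E→F→City: bottleneck 2, flow now 28.
Augment Plant→D→E→F→City: bottleneck 3, flow now 31.
No augmenting path remains; maximum flow = 31.
In the residual graph, reachable from Plant: {Plant, A, B, D, E}.
Min-cut edges: Plant→City (11), A→City (6), D→City (3), E→F (5), E→City (6); capacity 11 + 6 + 3 + 5 + 6 = 31.
This cut is saturated, so no flow can exceed 31.

31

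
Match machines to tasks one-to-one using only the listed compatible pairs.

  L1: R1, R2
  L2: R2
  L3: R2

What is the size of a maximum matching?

2

Unit-capacity flow: source→left, listed edges, right→sink; max matching = max flow.
Augmenting path L1→R1 (+1); matched 1.
Augmenting path L2→R2 (+1); matched 2.
No augmenting path remains; maximum matching = 2.
König certificate: {L1, R2} is a vertex cover of size 2 (every listed pair touches it), so no matching can be larger.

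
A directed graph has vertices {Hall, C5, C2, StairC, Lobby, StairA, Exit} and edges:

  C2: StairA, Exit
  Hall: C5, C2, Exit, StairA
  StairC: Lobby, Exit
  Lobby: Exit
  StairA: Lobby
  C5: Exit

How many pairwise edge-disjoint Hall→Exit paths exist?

Assign every edge capacity 1; by Menger, the answer equals the max flow.
Path Hall→Exit (+1); total 1.
Path Hall→C5→Exit (+1); total 2.
Path Hall→C2→Exit (+1); total 3.
Path Hall→StairA→Lobby→Exit (+1); total 4.
No residual Hall→Exit path; max flow = 4.
Certifying cut of size 4: {Hall→C2, Hall→C5, Hall→Exit, Hall→StairA}.

4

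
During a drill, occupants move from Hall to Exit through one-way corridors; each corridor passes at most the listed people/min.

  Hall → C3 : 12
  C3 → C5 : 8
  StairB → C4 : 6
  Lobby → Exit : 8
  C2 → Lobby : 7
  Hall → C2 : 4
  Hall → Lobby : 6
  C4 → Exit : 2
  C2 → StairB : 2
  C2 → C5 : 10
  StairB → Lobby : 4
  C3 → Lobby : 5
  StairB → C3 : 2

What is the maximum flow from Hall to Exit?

10

Augment Hall→Lobby→Exit: bottleneck 6, flow now 6.
Augment Hall→C2→Lobby→Exit: bottleneck 2, flow now 8.
Augment Hall→C2→StairB→C4→Exit: bottleneck 2, flow now 10.
No augmenting path remains; maximum flow = 10.
In the residual graph, reachable from Hall: {Hall, C2, C3, Lobby, C5}.
Min-cut edges: C2→StairB (2), Lobby→Exit (8); capacity 2 + 8 = 10.
This cut is saturated, so no flow can exceed 10.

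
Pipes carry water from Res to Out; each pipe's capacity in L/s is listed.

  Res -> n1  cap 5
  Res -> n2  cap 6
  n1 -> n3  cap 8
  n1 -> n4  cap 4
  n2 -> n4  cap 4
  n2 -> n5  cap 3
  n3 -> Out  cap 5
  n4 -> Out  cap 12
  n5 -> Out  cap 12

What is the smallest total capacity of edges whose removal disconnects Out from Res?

Augment Res→n1→n3→Out: bottleneck 5, flow now 5.
Augment Res→n2→n4→Out: bottleneck 4, flow now 9.
Augment Res→n2→n5→Out: bottleneck 2, flow now 11.
No augmenting path remains; maximum flow = 11.
By max-flow min-cut, the minimum cut capacity equals the max flow.
In the residual graph, reachable from Res: {Res}.
Min-cut edges: Res→n1 (5), Res→n2 (6); capacity 5 + 6 = 11.

11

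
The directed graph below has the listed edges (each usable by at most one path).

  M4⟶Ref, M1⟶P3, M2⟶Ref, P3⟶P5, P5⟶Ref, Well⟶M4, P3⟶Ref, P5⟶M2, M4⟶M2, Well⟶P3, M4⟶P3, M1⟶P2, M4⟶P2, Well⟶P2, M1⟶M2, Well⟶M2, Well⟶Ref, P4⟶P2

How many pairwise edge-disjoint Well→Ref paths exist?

Assign every edge capacity 1; by Menger, the answer equals the max flow.
Path Well→Ref (+1); total 1.
Path Well→M4→Ref (+1); total 2.
Path Well→P3→Ref (+1); total 3.
Path Well→M2→Ref (+1); total 4.
No residual Well→Ref path; max flow = 4.
Certifying cut of size 4: {Well→M2, Well→M4, Well→P3, Well→Ref}.

4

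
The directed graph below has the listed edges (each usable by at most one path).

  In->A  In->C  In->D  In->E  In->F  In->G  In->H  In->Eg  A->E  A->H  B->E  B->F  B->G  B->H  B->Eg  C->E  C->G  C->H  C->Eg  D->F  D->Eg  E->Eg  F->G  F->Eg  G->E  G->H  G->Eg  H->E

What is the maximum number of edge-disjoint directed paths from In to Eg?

6

Assign every edge capacity 1; by Menger, the answer equals the max flow.
Path In→Eg (+1); total 1.
Path In→C→Eg (+1); total 2.
Path In→D→Eg (+1); total 3.
Path In→E→Eg (+1); total 4.
Path In→F→Eg (+1); total 5.
Path In→G→Eg (+1); total 6.
No residual In→Eg path; max flow = 6.
Certifying cut of size 6: {E→Eg, In→C, In→D, In→Eg, In→F, In→G}.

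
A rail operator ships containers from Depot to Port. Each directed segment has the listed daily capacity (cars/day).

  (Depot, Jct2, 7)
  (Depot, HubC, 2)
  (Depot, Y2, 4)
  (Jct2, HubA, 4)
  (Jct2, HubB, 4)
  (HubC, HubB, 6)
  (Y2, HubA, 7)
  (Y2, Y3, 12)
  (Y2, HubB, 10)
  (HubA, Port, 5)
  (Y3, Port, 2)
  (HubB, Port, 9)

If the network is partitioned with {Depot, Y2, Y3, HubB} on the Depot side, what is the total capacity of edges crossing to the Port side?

27

Edges leaving {Depot, Y2, Y3, HubB}: Depot→Jct2 (7), Depot→HubC (2), Y2→HubA (7), Y3→Port (2), HubB→Port (9).
Cut capacity = 7 + 2 + 7 + 2 + 9 = 27.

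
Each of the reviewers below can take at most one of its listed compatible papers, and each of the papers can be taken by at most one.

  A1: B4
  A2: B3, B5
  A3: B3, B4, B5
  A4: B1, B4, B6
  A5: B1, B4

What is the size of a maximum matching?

5

Unit-capacity flow: source→left, listed edges, right→sink; max matching = max flow.
Augmenting path A1→B4 (+1); matched 1.
Augmenting path A2→B3 (+1); matched 2.
Augmenting path A3→B5 (+1); matched 3.
Augmenting path A4→B1 (+1); matched 4.
Augmenting path A5→B1→A4→B6 (+1); matched 5.
No augmenting path remains; maximum matching = 5.
König certificate: {A1, A2, A3, A4, A5} is a vertex cover of size 5 (every listed pair touches it), so no matching can be larger.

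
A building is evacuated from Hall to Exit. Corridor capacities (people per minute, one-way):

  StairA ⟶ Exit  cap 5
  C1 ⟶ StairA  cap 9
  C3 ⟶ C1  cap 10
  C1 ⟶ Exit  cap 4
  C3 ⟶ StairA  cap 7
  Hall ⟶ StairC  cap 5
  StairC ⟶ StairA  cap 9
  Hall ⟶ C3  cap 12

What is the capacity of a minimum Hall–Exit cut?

Augment Hall→C3→StairA→Exit: bottleneck 5, flow now 5.
Augment Hall→C3→C1→Exit: bottleneck 4, flow now 9.
No augmenting path remains; maximum flow = 9.
By max-flow min-cut, the minimum cut capacity equals the max flow.
In the residual graph, reachable from Hall: {Hall, C3, StairC, StairA, C1}.
Min-cut edges: StairA→Exit (5), C1→Exit (4); capacity 5 + 4 = 9.

9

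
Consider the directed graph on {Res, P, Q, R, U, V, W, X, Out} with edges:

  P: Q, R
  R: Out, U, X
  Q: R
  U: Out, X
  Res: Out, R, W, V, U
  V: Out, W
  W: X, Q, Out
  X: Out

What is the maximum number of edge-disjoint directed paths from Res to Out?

5

Assign every edge capacity 1; by Menger, the answer equals the max flow.
Path Res→Out (+1); total 1.
Path Res→R→Out (+1); total 2.
Path Res→U→Out (+1); total 3.
Path Res→V→Out (+1); total 4.
Path Res→W→Out (+1); total 5.
No residual Res→Out path; max flow = 5.
Certifying cut of size 5: {Res→Out, Res→R, Res→U, Res→V, Res→W}.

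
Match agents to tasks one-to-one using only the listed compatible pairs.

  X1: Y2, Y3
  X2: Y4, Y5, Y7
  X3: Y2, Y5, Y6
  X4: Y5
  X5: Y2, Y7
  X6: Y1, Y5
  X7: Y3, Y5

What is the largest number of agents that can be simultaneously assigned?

7

Unit-capacity flow: source→left, listed edges, right→sink; max matching = max flow.
Augmenting path X1→Y2 (+1); matched 1.
Augmenting path X2→Y4 (+1); matched 2.
Augmenting path X3→Y5 (+1); matched 3.
Augmenting path X5→Y7 (+1); matched 4.
Augmenting path X6→Y1 (+1); matched 5.
Augmenting path X7→Y3 (+1); matched 6.
Augmenting path X4→Y5→X3→Y6 (+1); matched 7.
No augmenting path remains; maximum matching = 7.
König certificate: {X1, X2, X3, X4, X5, X6, X7} is a vertex cover of size 7 (every listed pair touches it), so no matching can be larger.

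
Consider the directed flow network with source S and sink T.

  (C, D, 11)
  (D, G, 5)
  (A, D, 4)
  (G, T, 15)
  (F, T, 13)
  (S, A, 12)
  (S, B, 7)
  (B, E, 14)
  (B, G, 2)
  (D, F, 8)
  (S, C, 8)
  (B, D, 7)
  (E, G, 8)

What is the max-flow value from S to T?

Augment S→B→G→T: bottleneck 2, flow now 2.
Augment S→A→D→F→T: bottleneck 4, flow now 6.
Augment S→B→D→F→T: bottleneck 4, flow now 10.
Augment S→B→D→G→T: bottleneck 1, flow now 11.
Augment S→C→D→G→T: bottleneck 4, flow now 15.
Augment S→C→D→B→E→G→T: bottleneck 4, flow now 19. (uses reverse residual edge)
No augmenting path remains; maximum flow = 19.
In the residual graph, reachable from S: {S, A}.
Min-cut edges: S→B (7), S→C (8), A→D (4); capacity 7 + 8 + 4 = 19.
This cut is saturated, so no flow can exceed 19.

19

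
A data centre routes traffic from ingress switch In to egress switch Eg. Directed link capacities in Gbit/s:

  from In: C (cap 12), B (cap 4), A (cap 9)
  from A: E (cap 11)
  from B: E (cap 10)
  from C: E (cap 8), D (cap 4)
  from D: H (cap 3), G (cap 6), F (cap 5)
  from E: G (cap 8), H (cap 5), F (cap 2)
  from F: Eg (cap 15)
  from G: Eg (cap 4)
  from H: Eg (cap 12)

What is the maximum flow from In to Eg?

Augment In→A→E→F→Eg: bottleneck 2, flow now 2.
Augment In→A→E→G→Eg: bottleneck 4, flow now 6.
Augment In→A→E→H→Eg: bottleneck 3, flow now 9.
Augment In→B→E→H→Eg: bottleneck 2, flow now 11.
Augment In→C→D→F→Eg: bottleneck 4, flow now 15.
No augmenting path remains; maximum flow = 15.
In the residual graph, reachable from In: {In, A, B, C, E, G}.
Min-cut edges: C→D (4), E→F (2), E→H (5), G→Eg (4); capacity 4 + 2 + 5 + 4 = 15.
This cut is saturated, so no flow can exceed 15.

15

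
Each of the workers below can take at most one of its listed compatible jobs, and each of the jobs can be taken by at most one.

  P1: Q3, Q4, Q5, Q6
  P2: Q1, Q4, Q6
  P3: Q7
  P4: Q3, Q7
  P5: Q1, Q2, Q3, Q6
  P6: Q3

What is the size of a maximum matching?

5

Unit-capacity flow: source→left, listed edges, right→sink; max matching = max flow.
Augmenting path P1→Q3 (+1); matched 1.
Augmenting path P2→Q1 (+1); matched 2.
Augmenting path P3→Q7 (+1); matched 3.
Augmenting path P5→Q2 (+1); matched 4.
Augmenting path P4→Q3→P1→Q4 (+1); matched 5.
No augmenting path remains; maximum matching = 5.
König certificate: {P1, P2, P5, Q3, Q7} is a vertex cover of size 5 (every listed pair touches it), so no matching can be larger.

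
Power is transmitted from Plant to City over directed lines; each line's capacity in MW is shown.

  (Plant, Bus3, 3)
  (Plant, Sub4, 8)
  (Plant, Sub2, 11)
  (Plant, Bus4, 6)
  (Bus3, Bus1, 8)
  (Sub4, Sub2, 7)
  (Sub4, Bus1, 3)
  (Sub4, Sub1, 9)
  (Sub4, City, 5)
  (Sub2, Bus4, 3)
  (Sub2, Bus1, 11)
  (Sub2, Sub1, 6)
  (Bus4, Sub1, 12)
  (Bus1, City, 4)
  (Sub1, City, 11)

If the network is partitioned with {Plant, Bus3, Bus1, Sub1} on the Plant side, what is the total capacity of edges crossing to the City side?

40

Edges leaving {Plant, Bus3, Bus1, Sub1}: Plant→Sub4 (8), Plant→Sub2 (11), Plant→Bus4 (6), Bus1→City (4), Sub1→City (11).
Cut capacity = 8 + 11 + 6 + 4 + 11 = 40.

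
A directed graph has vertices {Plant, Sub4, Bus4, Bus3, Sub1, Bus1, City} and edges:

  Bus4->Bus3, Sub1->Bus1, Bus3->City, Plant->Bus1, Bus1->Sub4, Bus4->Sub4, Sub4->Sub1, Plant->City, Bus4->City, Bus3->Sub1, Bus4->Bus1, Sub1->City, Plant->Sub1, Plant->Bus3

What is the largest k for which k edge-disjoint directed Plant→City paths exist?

3

Assign every edge capacity 1; by Menger, the answer equals the max flow.
Path Plant→City (+1); total 1.
Path Plant→Bus3→City (+1); total 2.
Path Plant→Sub1→City (+1); total 3.
No residual Plant→City path; max flow = 3.
Certifying cut of size 3: {Plant→Bus3, Plant→City, Sub1→City}.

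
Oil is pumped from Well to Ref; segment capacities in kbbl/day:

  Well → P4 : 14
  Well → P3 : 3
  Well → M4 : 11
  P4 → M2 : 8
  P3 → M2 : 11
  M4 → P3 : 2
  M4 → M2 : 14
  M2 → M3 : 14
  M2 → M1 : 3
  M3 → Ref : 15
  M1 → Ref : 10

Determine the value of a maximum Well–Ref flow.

17

Augment Well→P4→M2→M3→Ref: bottleneck 8, flow now 8.
Augment Well→P3→M2→M3→Ref: bottleneck 3, flow now 11.
Augment Well→M4→M2→M3→Ref: bottleneck 3, flow now 14.
Augment Well→M4→M2→M1→Ref: bottleneck 3, flow now 17.
No augmenting path remains; maximum flow = 17.
In the residual graph, reachable from Well: {Well, P4, P3, M4, M2}.
Min-cut edges: M2→M3 (14), M2→M1 (3); capacity 14 + 3 = 17.
This cut is saturated, so no flow can exceed 17.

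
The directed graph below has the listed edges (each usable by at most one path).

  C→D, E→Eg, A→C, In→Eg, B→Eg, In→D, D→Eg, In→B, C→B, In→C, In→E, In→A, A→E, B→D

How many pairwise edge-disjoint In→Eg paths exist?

4

Assign every edge capacity 1; by Menger, the answer equals the max flow.
Path In→Eg (+1); total 1.
Path In→B→Eg (+1); total 2.
Path In→D→Eg (+1); total 3.
Path In→E→Eg (+1); total 4.
No residual In→Eg path; max flow = 4.
Certifying cut of size 4: {B→Eg, D→Eg, E→Eg, In→Eg}.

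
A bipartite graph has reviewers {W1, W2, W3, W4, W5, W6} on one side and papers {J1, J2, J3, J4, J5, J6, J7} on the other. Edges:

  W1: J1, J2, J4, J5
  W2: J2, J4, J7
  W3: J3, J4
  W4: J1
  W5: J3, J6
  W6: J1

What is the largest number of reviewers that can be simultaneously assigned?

Unit-capacity flow: source→left, listed edges, right→sink; max matching = max flow.
Augmenting path W1→J1 (+1); matched 1.
Augmenting path W2→J2 (+1); matched 2.
Augmenting path W3→J3 (+1); matched 3.
Augmenting path W5→J6 (+1); matched 4.
Augmenting path W4→J1→W1→J4 (+1); matched 5.
No augmenting path remains; maximum matching = 5.
König certificate: {W1, W2, W3, W5, J1} is a vertex cover of size 5 (every listed pair touches it), so no matching can be larger.

5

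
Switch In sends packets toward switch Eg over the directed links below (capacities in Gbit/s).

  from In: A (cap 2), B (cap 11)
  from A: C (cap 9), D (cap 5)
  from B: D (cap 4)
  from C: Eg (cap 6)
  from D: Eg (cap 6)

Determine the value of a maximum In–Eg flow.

Augment In→A→C→Eg: bottleneck 2, flow now 2.
Augment In→B→D→Eg: bottleneck 4, flow now 6.
No augmenting path remains; maximum flow = 6.
In the residual graph, reachable from In: {In, B}.
Min-cut edges: In→A (2), B→D (4); capacity 2 + 4 = 6.
This cut is saturated, so no flow can exceed 6.

6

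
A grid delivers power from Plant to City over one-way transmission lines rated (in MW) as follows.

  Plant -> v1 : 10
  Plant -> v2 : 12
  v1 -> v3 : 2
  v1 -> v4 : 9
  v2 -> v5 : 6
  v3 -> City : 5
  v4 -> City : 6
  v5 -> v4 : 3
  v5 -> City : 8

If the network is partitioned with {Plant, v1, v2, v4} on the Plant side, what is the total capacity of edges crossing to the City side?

Edges leaving {Plant, v1, v2, v4}: v1→v3 (2), v2→v5 (6), v4→City (6).
Cut capacity = 2 + 6 + 6 = 14.

14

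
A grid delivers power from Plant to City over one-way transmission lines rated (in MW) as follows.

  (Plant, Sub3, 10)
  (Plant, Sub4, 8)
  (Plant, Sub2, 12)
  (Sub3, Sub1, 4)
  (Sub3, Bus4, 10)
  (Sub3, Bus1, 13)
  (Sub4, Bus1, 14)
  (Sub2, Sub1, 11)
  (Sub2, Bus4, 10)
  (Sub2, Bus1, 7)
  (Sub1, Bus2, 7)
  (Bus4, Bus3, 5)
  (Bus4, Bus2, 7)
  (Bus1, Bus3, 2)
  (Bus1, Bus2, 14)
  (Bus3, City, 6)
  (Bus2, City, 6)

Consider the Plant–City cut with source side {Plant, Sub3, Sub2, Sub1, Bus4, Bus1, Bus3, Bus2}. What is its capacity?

20

Edges leaving {Plant, Sub3, Sub2, Sub1, Bus4, Bus1, Bus3, Bus2}: Plant→Sub4 (8), Bus3→City (6), Bus2→City (6).
Cut capacity = 8 + 6 + 6 = 20.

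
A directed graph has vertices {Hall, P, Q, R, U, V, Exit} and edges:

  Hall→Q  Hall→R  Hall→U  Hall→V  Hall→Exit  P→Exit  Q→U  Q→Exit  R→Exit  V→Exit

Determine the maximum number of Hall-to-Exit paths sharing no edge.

4

Assign every edge capacity 1; by Menger, the answer equals the max flow.
Path Hall→Exit (+1); total 1.
Path Hall→Q→Exit (+1); total 2.
Path Hall→R→Exit (+1); total 3.
Path Hall→V→Exit (+1); total 4.
No residual Hall→Exit path; max flow = 4.
Certifying cut of size 4: {Hall→Exit, Hall→Q, Hall→R, Hall→V}.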